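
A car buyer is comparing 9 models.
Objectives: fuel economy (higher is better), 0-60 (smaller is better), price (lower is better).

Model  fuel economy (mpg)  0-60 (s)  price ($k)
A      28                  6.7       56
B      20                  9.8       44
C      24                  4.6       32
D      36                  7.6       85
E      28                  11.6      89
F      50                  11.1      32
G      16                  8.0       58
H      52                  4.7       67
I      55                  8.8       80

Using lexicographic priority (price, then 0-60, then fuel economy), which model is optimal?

C

First minimize price: best is 32, kept {C, F}.
Then minimize 0-60: best is 4.6, kept {C}.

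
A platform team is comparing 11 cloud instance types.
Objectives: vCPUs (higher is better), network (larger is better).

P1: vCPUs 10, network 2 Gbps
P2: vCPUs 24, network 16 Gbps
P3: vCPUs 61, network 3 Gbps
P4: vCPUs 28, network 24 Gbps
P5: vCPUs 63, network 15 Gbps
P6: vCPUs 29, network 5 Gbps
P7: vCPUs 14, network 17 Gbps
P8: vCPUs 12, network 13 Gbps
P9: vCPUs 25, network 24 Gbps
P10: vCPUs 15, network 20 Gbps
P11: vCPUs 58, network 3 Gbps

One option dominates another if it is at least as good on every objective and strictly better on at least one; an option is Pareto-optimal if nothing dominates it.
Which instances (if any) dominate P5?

none

P1: worse on vCPUs (10 vs 63).
P2: worse on vCPUs (24 vs 63).
P3: worse on vCPUs (61 vs 63).
P4: worse on vCPUs (28 vs 63).
P6: worse on vCPUs (29 vs 63).
P7: worse on vCPUs (14 vs 63).
P8: worse on vCPUs (12 vs 63).
P9: worse on vCPUs (25 vs 63).
P10: worse on vCPUs (15 vs 63).
P11: worse on vCPUs (58 vs 63).
No option dominates P5.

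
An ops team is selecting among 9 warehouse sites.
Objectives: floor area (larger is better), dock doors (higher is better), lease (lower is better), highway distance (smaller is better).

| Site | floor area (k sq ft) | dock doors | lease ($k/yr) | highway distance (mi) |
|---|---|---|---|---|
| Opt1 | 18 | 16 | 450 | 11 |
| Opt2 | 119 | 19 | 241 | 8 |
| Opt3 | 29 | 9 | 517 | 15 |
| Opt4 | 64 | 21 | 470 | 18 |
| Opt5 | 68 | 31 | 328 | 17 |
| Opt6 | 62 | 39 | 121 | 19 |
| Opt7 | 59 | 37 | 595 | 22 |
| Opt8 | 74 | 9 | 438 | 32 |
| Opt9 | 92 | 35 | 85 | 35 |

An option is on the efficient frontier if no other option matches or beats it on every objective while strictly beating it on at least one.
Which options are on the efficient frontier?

Opt1: dominated by Opt2 (floor area 119≥18, dock doors 19≥16, lease 241≤450, highway distance 8≤11).
Opt2: not dominated (best floor area).
Opt3: dominated by Opt2 (floor area 119≥29, dock doors 19≥9, lease 241≤517, highway distance 8≤15).
Opt4: dominated by Opt5 (floor area 68≥64, dock doors 31≥21, lease 328≤470, highway distance 17≤18).
Opt5: not dominated.
Opt6: not dominated (best dock doors).
Opt7: dominated by Opt6 (floor area 62≥59, dock doors 39≥37, lease 121≤595, highway distance 19≤22).
Opt8: dominated by Opt2 (floor area 119≥74, dock doors 19≥9, lease 241≤438, highway distance 8≤32).
Opt9: not dominated (best lease).

Opt2, Opt5, Opt6, Opt9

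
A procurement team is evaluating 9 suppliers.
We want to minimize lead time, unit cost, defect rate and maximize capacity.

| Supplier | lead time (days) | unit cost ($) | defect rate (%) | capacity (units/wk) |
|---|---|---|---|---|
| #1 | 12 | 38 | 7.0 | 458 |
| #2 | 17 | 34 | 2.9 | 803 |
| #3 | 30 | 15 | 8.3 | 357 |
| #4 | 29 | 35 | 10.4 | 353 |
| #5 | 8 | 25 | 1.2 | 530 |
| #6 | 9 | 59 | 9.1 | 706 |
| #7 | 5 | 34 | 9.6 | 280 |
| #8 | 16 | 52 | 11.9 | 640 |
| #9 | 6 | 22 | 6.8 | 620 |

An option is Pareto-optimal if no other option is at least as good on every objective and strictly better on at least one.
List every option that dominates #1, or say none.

#5: lead time 8≤12, unit cost 25≤38, defect rate 1.2≤7.0, capacity 530≥458 — dominates #1.
#9: lead time 6≤12, unit cost 22≤38, defect rate 6.8≤7.0, capacity 620≥458 — dominates #1.
Others (#2, #3, #4, #6, #7, #8) are each worse than #1 on at least one objective.

#5, #9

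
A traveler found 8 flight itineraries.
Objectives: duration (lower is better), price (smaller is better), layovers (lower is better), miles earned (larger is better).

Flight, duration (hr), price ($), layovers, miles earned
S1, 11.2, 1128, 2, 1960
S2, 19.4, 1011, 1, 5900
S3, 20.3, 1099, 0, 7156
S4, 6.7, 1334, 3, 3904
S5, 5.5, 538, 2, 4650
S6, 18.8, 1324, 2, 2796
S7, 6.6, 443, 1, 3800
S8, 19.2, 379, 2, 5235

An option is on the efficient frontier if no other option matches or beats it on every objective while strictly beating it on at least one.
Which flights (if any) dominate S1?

S5, S7

S5: duration 5.5≤11.2, price 538≤1128, layovers 2≤2, miles earned 4650≥1960 — dominates S1.
S7: duration 6.6≤11.2, price 443≤1128, layovers 1≤2, miles earned 3800≥1960 — dominates S1.
Others (S2, S3, S4, S6, S8) are each worse than S1 on at least one objective.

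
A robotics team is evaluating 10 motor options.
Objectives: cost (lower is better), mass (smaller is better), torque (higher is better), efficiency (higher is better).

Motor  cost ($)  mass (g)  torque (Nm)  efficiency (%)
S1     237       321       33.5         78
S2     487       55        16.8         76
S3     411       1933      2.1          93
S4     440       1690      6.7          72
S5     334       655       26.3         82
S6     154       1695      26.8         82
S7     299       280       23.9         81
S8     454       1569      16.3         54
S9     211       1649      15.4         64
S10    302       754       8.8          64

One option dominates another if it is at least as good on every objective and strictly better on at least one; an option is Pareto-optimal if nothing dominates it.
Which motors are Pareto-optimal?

S1: not dominated (best torque).
S2: not dominated (best mass).
S3: not dominated (best efficiency).
S4: dominated by S1 (cost 237≤440, mass 321≤1690, torque 33.5≥6.7, efficiency 78≥72).
S5: not dominated.
S6: not dominated (best cost).
S7: not dominated.
S8: dominated by S1 (cost 237≤454, mass 321≤1569, torque 33.5≥16.3, efficiency 78≥54).
S9: not dominated.
S10: dominated by S1 (cost 237≤302, mass 321≤754, torque 33.5≥8.8, efficiency 78≥64).

S1, S2, S3, S5, S6, S7, S9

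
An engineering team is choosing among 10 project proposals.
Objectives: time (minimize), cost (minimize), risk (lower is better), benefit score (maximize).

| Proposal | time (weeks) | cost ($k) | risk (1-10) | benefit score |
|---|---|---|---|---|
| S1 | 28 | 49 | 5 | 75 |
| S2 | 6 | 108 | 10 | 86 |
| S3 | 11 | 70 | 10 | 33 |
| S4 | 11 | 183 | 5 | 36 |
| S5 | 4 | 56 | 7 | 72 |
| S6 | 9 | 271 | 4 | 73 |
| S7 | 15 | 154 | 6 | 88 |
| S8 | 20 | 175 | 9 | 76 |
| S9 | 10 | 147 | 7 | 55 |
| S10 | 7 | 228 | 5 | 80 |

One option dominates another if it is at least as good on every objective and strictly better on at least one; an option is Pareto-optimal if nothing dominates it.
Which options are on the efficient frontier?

S1: not dominated (best cost).
S2: not dominated.
S3: dominated by S5 (time 4≤11, cost 56≤70, risk 7≤10, benefit score 72≥33).
S4: not dominated.
S5: not dominated (best time).
S6: not dominated (best risk).
S7: not dominated (best benefit score).
S8: dominated by S7 (time 15≤20, cost 154≤175, risk 6≤9, benefit score 88≥76).
S9: dominated by S5 (time 4≤10, cost 56≤147, risk 7≤7, benefit score 72≥55).
S10: not dominated.

S1, S2, S4, S5, S6, S7, S10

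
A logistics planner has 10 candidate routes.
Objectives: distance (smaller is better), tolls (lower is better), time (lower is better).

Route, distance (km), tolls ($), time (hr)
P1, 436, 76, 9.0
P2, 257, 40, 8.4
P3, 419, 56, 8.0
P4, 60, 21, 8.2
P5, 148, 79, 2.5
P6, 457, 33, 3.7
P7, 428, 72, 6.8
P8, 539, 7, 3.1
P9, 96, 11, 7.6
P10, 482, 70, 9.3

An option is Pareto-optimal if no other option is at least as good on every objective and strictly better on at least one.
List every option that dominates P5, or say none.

none

P1: worse on distance (436 vs 148).
P2: worse on distance (257 vs 148).
P3: worse on distance (419 vs 148).
P4: worse on time (8.2 vs 2.5).
P6: worse on distance (457 vs 148).
P7: worse on distance (428 vs 148).
P8: worse on distance (539 vs 148).
P9: worse on time (7.6 vs 2.5).
P10: worse on distance (482 vs 148).
No option dominates P5.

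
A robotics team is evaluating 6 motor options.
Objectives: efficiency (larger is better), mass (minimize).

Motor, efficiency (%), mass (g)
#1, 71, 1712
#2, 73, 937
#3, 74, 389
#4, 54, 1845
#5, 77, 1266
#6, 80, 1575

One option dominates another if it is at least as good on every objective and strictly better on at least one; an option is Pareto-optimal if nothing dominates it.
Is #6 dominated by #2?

No

#2 vs #6: #2 is worse on efficiency (73 vs 80), so it does not dominate #6.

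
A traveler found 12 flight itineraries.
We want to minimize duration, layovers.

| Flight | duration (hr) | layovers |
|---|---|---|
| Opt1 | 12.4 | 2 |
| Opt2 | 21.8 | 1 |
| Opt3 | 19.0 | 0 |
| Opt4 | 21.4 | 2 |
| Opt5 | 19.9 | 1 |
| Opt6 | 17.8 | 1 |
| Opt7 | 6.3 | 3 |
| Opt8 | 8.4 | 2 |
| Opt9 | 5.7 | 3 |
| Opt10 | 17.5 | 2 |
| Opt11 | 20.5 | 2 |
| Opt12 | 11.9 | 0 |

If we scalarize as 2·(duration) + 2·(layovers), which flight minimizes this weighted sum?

Opt1: 2·12.4 + 2·2 = 28.8
Opt2: 2·21.8 + 2·1 = 45.6
Opt3: 2·19.0 + 2·0 = 38.0
Opt4: 2·21.4 + 2·2 = 46.8
Opt5: 2·19.9 + 2·1 = 41.8
Opt6: 2·17.8 + 2·1 = 37.6
Opt7: 2·6.3 + 2·3 = 18.6
Opt8: 2·8.4 + 2·2 = 20.8
Opt9: 2·5.7 + 2·3 = 17.4
Opt10: 2·17.5 + 2·2 = 39.0
Opt11: 2·20.5 + 2·2 = 45.0
Opt12: 2·11.9 + 2·0 = 23.8
Lowest: Opt9 at 17.4.

Opt9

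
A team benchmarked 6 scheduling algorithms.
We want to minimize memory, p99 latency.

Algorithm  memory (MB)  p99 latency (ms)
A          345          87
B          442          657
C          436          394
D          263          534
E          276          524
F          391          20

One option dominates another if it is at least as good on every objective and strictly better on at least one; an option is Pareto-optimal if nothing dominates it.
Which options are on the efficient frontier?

A: not dominated.
B: dominated by A (memory 345≤442, p99 latency 87≤657).
C: dominated by A (memory 345≤436, p99 latency 87≤394).
D: not dominated (best memory).
E: not dominated.
F: not dominated (best p99 latency).

A, D, E, F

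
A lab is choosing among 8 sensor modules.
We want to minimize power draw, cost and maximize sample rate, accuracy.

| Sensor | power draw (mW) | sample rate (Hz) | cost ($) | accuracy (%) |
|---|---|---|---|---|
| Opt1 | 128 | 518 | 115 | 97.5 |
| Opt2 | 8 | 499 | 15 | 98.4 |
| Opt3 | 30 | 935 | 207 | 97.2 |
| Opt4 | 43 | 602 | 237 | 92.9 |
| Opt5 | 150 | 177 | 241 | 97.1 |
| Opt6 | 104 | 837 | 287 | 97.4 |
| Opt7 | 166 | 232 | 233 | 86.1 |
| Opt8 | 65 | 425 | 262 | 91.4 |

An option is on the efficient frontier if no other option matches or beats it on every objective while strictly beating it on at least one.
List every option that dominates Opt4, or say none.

Opt3: power draw 30≤43, sample rate 935≥602, cost 207≤237, accuracy 97.2≥92.9 — dominates Opt4.
Others (Opt1, Opt2, Opt5, Opt6, Opt7, Opt8) are each worse than Opt4 on at least one objective.

Opt3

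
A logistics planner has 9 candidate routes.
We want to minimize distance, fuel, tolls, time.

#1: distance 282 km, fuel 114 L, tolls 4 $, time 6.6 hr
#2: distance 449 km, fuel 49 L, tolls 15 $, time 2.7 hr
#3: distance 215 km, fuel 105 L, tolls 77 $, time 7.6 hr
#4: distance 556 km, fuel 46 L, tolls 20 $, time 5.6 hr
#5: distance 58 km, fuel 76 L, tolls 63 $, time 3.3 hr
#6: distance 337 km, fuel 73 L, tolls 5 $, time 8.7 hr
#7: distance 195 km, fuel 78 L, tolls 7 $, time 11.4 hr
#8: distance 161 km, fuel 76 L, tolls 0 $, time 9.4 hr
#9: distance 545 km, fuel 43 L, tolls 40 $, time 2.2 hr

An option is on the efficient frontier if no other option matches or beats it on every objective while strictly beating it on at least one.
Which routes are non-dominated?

#1: not dominated.
#2: not dominated.
#3: dominated by #5 (distance 58≤215, fuel 76≤105, tolls 63≤77, time 3.3≤7.6).
#4: not dominated.
#5: not dominated (best distance).
#6: not dominated.
#7: dominated by #8 (distance 161≤195, fuel 76≤78, tolls 0≤7, time 9.4≤11.4).
#8: not dominated (best tolls).
#9: not dominated (best fuel).

#1, #2, #4, #5, #6, #8, #9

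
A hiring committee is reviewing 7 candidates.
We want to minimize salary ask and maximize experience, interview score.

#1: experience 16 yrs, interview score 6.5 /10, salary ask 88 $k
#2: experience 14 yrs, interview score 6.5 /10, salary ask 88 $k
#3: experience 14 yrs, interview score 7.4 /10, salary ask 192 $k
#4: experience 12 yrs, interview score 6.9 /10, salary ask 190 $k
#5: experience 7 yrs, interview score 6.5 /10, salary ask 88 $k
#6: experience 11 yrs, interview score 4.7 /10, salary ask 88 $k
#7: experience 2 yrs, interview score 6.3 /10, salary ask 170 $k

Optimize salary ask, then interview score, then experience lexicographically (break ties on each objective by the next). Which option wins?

First minimize salary ask: best is 88, kept {#1, #2, #5, #6}.
Then maximize interview score: best is 6.5, kept {#1, #2, #5}.
Then maximize experience: best is 16, kept {#1}.

#1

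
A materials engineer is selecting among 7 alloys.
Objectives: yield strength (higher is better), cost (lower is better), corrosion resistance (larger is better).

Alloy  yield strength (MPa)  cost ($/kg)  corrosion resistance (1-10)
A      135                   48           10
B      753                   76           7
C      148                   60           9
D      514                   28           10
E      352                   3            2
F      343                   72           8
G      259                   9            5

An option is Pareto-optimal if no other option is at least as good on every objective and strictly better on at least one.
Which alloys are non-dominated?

A: dominated by D (yield strength 514≥135, cost 28≤48, corrosion resistance 10≥10).
B: not dominated (best yield strength).
C: dominated by D (yield strength 514≥148, cost 28≤60, corrosion resistance 10≥9).
D: not dominated.
E: not dominated (best cost).
F: dominated by D (yield strength 514≥343, cost 28≤72, corrosion resistance 10≥8).
G: not dominated.

B, D, E, G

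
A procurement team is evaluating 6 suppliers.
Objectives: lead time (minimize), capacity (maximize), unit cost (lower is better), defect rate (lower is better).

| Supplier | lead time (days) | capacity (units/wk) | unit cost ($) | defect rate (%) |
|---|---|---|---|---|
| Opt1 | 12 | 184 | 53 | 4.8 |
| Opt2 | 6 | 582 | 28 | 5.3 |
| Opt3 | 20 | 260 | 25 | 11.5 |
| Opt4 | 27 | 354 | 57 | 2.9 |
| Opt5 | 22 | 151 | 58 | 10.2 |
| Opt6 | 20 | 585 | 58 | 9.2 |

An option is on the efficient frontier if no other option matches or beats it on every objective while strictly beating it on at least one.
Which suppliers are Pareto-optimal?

Opt1, Opt2, Opt3, Opt4, Opt6

Opt1: not dominated.
Opt2: not dominated (best lead time).
Opt3: not dominated (best unit cost).
Opt4: not dominated (best defect rate).
Opt5: dominated by Opt1 (lead time 12≤22, capacity 184≥151, unit cost 53≤58, defect rate 4.8≤10.2).
Opt6: not dominated (best capacity).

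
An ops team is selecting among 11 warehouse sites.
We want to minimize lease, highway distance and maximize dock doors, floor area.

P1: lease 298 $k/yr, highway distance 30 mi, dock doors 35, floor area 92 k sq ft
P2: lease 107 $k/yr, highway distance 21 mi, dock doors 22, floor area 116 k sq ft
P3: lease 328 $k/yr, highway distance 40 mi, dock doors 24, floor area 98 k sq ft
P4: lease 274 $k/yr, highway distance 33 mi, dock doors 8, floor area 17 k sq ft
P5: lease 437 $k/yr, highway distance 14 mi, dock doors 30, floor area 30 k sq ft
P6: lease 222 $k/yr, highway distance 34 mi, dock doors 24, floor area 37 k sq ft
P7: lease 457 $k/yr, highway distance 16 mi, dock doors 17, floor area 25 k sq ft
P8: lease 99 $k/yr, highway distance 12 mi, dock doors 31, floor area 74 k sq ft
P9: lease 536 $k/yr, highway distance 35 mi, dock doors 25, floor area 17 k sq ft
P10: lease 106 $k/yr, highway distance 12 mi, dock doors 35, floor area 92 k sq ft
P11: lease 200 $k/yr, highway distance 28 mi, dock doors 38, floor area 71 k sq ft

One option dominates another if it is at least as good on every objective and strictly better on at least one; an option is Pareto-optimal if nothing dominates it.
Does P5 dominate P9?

Yes

P5 vs P9: lease 437≤536, highway distance 14≤35, dock doors 30≥25, floor area 30≥17 — P5 is at least as good on every objective with at least one strict improvement.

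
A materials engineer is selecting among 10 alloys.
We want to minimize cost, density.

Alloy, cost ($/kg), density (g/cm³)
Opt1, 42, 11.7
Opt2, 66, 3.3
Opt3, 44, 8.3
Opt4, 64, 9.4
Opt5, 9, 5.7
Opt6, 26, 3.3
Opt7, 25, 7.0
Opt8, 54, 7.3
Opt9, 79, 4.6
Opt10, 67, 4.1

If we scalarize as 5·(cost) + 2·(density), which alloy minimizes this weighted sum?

Opt5

Opt1: 5·42 + 2·11.7 = 233.4
Opt2: 5·66 + 2·3.3 = 336.6
Opt3: 5·44 + 2·8.3 = 236.6
Opt4: 5·64 + 2·9.4 = 338.8
Opt5: 5·9 + 2·5.7 = 56.4
Opt6: 5·26 + 2·3.3 = 136.6
Opt7: 5·25 + 2·7.0 = 139.0
Opt8: 5·54 + 2·7.3 = 284.6
Opt9: 5·79 + 2·4.6 = 404.2
Opt10: 5·67 + 2·4.1 = 343.2
Lowest: Opt5 at 56.4.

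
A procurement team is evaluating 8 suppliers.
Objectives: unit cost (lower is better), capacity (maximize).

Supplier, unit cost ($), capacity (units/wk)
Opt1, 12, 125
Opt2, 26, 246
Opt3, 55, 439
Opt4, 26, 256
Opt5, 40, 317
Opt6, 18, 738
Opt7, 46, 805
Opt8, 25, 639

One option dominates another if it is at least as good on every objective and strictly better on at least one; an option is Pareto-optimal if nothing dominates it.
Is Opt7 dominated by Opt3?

Opt3 vs Opt7: Opt3 is worse on unit cost (55 vs 46), so it does not dominate Opt7.

No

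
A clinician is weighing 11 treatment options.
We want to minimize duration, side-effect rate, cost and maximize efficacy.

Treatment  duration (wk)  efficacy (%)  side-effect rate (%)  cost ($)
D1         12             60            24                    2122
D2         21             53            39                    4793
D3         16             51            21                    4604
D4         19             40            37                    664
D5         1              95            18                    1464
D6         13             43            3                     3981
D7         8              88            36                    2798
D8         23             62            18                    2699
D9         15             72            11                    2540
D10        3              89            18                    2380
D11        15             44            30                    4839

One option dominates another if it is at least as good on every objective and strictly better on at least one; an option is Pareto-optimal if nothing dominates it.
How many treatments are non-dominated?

D1: dominated by D5 (duration 1≤12, efficacy 95≥60, side-effect rate 18≤24, cost 1464≤2122).
D2: dominated by D1 (duration 12≤21, efficacy 60≥53, side-effect rate 24≤39, cost 2122≤4793).
D3: dominated by D5 (duration 1≤16, efficacy 95≥51, side-effect rate 18≤21, cost 1464≤4604).
D4: not dominated (best cost).
D5: not dominated (best duration).
D6: not dominated (best side-effect rate).
D7: dominated by D5 (duration 1≤8, efficacy 95≥88, side-effect rate 18≤36, cost 1464≤2798).
D8: dominated by D5 (duration 1≤23, efficacy 95≥62, side-effect rate 18≤18, cost 1464≤2699).
D9: not dominated.
D10: dominated by D5 (duration 1≤3, efficacy 95≥89, side-effect rate 18≤18, cost 1464≤2380).
D11: dominated by D1 (duration 12≤15, efficacy 60≥44, side-effect rate 24≤30, cost 2122≤4839).
Pareto-optimal: D4, D5, D6, D9 → 4.

4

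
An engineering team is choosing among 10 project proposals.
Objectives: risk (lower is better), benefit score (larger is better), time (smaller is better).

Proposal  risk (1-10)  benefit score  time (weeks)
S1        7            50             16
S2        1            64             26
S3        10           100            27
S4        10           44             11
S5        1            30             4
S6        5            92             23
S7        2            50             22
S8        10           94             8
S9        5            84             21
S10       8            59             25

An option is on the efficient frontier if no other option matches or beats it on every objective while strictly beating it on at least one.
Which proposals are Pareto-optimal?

S1: not dominated.
S2: not dominated.
S3: not dominated (best benefit score).
S4: dominated by S8 (risk 10≤10, benefit score 94≥44, time 8≤11).
S5: not dominated (best time).
S6: not dominated.
S7: not dominated.
S8: not dominated.
S9: not dominated.
S10: dominated by S6 (risk 5≤8, benefit score 92≥59, time 23≤25).

S1, S2, S3, S5, S6, S7, S8, S9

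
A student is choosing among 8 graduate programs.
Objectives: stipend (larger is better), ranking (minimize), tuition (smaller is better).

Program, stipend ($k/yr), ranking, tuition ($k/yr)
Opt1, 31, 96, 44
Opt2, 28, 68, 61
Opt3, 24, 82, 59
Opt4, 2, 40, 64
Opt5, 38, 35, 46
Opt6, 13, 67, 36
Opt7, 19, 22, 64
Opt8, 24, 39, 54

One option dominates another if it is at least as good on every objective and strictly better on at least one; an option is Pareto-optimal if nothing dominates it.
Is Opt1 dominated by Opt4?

No

Opt4 vs Opt1: Opt4 is worse on stipend (2 vs 31), so it does not dominate Opt1.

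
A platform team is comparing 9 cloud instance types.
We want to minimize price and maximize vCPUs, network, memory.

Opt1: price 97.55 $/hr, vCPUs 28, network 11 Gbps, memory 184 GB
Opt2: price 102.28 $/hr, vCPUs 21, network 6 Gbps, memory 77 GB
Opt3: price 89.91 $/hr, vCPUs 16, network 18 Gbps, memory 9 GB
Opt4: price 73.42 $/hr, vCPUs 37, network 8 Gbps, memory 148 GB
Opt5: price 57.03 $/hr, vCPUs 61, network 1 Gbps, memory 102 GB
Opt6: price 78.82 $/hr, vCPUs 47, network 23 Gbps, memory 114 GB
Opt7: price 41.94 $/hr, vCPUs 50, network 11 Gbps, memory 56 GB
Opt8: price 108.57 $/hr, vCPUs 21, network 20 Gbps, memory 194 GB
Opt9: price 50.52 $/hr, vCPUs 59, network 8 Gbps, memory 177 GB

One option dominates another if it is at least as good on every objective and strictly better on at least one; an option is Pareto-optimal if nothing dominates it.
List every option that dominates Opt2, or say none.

Opt1, Opt4, Opt6, Opt9

Opt1: price 97.55≤102.28, vCPUs 28≥21, network 11≥6, memory 184≥77 — dominates Opt2.
Opt4: price 73.42≤102.28, vCPUs 37≥21, network 8≥6, memory 148≥77 — dominates Opt2.
Opt6: price 78.82≤102.28, vCPUs 47≥21, network 23≥6, memory 114≥77 — dominates Opt2.
Opt9: price 50.52≤102.28, vCPUs 59≥21, network 8≥6, memory 177≥77 — dominates Opt2.
Others (Opt3, Opt5, Opt7, Opt8) are each worse than Opt2 on at least one objective.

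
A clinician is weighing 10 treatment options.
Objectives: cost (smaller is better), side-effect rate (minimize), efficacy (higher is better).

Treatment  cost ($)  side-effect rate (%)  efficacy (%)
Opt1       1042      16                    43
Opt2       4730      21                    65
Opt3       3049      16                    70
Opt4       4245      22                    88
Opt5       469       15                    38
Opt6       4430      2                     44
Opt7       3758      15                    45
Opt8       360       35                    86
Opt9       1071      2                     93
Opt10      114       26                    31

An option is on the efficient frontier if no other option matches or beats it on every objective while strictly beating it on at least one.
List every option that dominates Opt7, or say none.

Opt9

Opt9: cost 1071≤3758, side-effect rate 2≤15, efficacy 93≥45 — dominates Opt7.
Others (Opt1, Opt2, Opt3, Opt4, Opt5, Opt6, Opt8, Opt10) are each worse than Opt7 on at least one objective.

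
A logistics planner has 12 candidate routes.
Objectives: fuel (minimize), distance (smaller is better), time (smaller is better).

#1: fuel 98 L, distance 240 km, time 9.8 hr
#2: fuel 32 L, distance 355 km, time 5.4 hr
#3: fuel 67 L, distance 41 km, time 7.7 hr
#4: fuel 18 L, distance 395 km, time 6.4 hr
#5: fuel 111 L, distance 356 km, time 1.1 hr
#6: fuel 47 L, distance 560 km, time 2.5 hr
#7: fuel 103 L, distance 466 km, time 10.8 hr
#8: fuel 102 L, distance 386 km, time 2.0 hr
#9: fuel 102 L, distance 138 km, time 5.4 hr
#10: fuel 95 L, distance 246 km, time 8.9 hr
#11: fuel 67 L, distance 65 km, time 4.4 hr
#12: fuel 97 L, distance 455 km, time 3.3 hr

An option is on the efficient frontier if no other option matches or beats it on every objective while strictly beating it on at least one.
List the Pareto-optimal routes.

#1: dominated by #3 (fuel 67≤98, distance 41≤240, time 7.7≤9.8).
#2: not dominated.
#3: not dominated (best distance).
#4: not dominated (best fuel).
#5: not dominated (best time).
#6: not dominated.
#7: dominated by #1 (fuel 98≤103, distance 240≤466, time 9.8≤10.8).
#8: not dominated.
#9: dominated by #11 (fuel 67≤102, distance 65≤138, time 4.4≤5.4).
#10: dominated by #3 (fuel 67≤95, distance 41≤246, time 7.7≤8.9).
#11: not dominated.
#12: not dominated.

#2, #3, #4, #5, #6, #8, #11, #12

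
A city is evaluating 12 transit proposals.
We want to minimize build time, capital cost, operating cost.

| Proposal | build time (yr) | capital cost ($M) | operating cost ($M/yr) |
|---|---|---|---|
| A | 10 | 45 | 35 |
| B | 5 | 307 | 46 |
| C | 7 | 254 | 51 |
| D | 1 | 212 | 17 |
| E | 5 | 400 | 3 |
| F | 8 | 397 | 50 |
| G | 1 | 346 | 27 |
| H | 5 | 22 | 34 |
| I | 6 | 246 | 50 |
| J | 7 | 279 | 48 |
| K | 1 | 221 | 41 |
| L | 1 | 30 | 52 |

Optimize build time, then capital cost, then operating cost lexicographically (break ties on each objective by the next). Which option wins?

First minimize build time: best is 1, kept {D, G, K, L}.
Then minimize capital cost: best is 30, kept {L}.

L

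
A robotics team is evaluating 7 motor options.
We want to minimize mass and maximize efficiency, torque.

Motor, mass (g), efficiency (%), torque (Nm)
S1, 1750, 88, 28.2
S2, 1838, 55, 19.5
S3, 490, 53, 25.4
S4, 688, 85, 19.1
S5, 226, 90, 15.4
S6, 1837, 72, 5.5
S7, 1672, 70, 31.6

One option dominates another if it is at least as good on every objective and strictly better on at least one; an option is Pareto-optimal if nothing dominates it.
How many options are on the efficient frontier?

5

S1: not dominated.
S2: dominated by S1 (mass 1750≤1838, efficiency 88≥55, torque 28.2≥19.5).
S3: not dominated.
S4: not dominated.
S5: not dominated (best mass).
S6: dominated by S1 (mass 1750≤1837, efficiency 88≥72, torque 28.2≥5.5).
S7: not dominated (best torque).
Pareto-optimal: S1, S3, S4, S5, S7 → 5.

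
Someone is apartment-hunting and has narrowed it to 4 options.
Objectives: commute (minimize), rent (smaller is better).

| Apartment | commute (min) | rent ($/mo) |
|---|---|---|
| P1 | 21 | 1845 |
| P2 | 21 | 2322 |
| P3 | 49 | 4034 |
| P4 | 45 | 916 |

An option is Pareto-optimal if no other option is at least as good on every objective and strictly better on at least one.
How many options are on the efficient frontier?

P1: not dominated.
P2: dominated by P1 (commute 21≤21, rent 1845≤2322).
P3: dominated by P1 (commute 21≤49, rent 1845≤4034).
P4: not dominated (best rent).
Pareto-optimal: P1, P4 → 2.

2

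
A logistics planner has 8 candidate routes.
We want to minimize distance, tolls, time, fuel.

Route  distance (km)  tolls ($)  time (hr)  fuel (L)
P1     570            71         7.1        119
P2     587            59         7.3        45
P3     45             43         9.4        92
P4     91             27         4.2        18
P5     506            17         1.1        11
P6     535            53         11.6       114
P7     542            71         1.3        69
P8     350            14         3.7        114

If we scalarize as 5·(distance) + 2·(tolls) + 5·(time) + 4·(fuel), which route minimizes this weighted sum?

P1: 5·570 + 2·71 + 5·7.1 + 4·119 = 3503.5
P2: 5·587 + 2·59 + 5·7.3 + 4·45 = 3269.5
P3: 5·45 + 2·43 + 5·9.4 + 4·92 = 726.0
P4: 5·91 + 2·27 + 5·4.2 + 4·18 = 602.0
P5: 5·506 + 2·17 + 5·1.1 + 4·11 = 2613.5
P6: 5·535 + 2·53 + 5·11.6 + 4·114 = 3295.0
P7: 5·542 + 2·71 + 5·1.3 + 4·69 = 3134.5
P8: 5·350 + 2·14 + 5·3.7 + 4·114 = 2252.5
Lowest: P4 at 602.0.

P4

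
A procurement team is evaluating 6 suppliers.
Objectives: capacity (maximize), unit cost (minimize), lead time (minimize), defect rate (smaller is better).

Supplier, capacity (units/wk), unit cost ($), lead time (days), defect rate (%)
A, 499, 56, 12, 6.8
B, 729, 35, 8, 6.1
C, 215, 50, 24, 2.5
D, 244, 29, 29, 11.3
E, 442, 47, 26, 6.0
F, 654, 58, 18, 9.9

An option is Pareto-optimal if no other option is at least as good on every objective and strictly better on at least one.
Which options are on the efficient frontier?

B, C, D, E

A: dominated by B (capacity 729≥499, unit cost 35≤56, lead time 8≤12, defect rate 6.1≤6.8).
B: not dominated (best capacity).
C: not dominated (best defect rate).
D: not dominated (best unit cost).
E: not dominated.
F: dominated by B (capacity 729≥654, unit cost 35≤58, lead time 8≤18, defect rate 6.1≤9.9).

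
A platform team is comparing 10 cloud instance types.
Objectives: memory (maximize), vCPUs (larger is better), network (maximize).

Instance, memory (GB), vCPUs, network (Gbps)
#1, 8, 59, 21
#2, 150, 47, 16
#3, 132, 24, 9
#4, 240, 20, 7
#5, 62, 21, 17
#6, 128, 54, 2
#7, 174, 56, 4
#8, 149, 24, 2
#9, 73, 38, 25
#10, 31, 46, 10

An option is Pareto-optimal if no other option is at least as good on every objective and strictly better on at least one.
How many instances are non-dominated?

5

#1: not dominated (best vCPUs).
#2: not dominated.
#3: dominated by #2 (memory 150≥132, vCPUs 47≥24, network 16≥9).
#4: not dominated (best memory).
#5: dominated by #9 (memory 73≥62, vCPUs 38≥21, network 25≥17).
#6: dominated by #7 (memory 174≥128, vCPUs 56≥54, network 4≥2).
#7: not dominated.
#8: dominated by #2 (memory 150≥149, vCPUs 47≥24, network 16≥2).
#9: not dominated (best network).
#10: dominated by #2 (memory 150≥31, vCPUs 47≥46, network 16≥10).
Pareto-optimal: #1, #2, #4, #7, #9 → 5.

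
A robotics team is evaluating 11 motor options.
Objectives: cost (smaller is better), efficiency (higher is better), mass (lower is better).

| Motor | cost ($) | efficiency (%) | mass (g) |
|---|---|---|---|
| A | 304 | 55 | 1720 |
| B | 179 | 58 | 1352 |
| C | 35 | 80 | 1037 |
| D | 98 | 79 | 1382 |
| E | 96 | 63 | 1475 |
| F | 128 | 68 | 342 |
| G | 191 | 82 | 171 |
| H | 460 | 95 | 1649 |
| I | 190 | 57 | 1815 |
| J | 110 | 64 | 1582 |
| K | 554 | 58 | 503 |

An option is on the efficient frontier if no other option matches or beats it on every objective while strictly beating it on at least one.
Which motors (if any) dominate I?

B, C, D, E, F, J

B: cost 179≤190, efficiency 58≥57, mass 1352≤1815 — dominates I.
C: cost 35≤190, efficiency 80≥57, mass 1037≤1815 — dominates I.
D: cost 98≤190, efficiency 79≥57, mass 1382≤1815 — dominates I.
E: cost 96≤190, efficiency 63≥57, mass 1475≤1815 — dominates I.
F: cost 128≤190, efficiency 68≥57, mass 342≤1815 — dominates I.
J: cost 110≤190, efficiency 64≥57, mass 1582≤1815 — dominates I.
Others (A, G, H, K) are each worse than I on at least one objective.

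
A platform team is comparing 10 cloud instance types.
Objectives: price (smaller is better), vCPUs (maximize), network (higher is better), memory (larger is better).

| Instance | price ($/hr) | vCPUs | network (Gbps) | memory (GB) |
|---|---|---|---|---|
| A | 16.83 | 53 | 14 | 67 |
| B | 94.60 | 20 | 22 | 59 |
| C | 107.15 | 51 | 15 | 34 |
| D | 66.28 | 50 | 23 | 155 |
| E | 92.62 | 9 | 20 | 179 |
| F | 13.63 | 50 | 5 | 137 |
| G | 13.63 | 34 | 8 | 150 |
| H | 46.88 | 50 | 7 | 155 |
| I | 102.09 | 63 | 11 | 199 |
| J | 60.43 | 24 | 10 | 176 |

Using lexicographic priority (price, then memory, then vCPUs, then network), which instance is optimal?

G

First minimize price: best is 13.63, kept {F, G}.
Then maximize memory: best is 150, kept {G}.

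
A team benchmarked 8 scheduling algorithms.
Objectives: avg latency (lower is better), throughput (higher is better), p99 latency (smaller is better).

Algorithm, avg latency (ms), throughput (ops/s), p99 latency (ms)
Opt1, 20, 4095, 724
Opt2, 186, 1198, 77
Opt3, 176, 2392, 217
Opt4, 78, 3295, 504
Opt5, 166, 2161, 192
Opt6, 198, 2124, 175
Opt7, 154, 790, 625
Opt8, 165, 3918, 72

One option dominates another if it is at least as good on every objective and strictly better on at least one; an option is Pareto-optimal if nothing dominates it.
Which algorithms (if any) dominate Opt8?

none

Opt1: worse on p99 latency (724 vs 72).
Opt2: worse on avg latency (186 vs 165).
Opt3: worse on avg latency (176 vs 165).
Opt4: worse on throughput (3295 vs 3918).
Opt5: worse on avg latency (166 vs 165).
Opt6: worse on avg latency (198 vs 165).
Opt7: worse on throughput (790 vs 3918).
No option dominates Opt8.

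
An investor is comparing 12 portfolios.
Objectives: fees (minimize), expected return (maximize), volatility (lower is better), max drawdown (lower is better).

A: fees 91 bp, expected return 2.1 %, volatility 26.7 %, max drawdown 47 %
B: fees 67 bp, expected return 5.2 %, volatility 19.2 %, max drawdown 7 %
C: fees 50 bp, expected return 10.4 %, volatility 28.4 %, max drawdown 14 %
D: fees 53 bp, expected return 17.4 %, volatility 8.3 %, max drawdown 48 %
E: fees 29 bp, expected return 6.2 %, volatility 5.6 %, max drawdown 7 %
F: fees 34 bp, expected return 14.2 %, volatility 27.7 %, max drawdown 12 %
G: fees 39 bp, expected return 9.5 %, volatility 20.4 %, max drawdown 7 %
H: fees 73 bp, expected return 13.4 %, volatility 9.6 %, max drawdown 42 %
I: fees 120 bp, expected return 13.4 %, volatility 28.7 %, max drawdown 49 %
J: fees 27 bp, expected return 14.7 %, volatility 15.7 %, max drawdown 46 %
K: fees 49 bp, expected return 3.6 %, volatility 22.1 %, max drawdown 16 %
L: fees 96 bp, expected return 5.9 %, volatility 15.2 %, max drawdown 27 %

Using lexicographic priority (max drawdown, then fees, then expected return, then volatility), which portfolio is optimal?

E

First minimize max drawdown: best is 7, kept {B, E, G}.
Then minimize fees: best is 29, kept {E}.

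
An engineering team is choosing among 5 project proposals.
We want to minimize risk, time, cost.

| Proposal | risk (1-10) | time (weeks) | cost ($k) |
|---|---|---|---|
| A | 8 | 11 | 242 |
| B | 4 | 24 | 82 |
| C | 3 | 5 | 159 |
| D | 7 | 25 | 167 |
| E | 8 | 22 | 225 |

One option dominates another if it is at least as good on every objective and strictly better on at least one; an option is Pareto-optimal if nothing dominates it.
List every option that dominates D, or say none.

B: risk 4≤7, time 24≤25, cost 82≤167 — dominates D.
C: risk 3≤7, time 5≤25, cost 159≤167 — dominates D.
Others (A, E) are each worse than D on at least one objective.

B, C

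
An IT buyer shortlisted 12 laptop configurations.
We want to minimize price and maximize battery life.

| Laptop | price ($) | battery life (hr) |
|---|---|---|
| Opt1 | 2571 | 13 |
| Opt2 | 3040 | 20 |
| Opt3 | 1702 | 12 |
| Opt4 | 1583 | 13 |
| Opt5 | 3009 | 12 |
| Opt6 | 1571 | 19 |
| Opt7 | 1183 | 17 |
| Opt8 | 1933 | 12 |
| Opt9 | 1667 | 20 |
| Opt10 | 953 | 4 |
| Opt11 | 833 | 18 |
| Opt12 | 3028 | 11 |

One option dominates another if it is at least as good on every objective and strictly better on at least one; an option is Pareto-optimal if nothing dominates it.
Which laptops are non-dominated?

Opt6, Opt9, Opt11

Opt1: dominated by Opt4 (price 1583≤2571, battery life 13≥13).
Opt2: dominated by Opt9 (price 1667≤3040, battery life 20≥20).
Opt3: dominated by Opt4 (price 1583≤1702, battery life 13≥12).
Opt4: dominated by Opt6 (price 1571≤1583, battery life 19≥13).
Opt5: dominated by Opt1 (price 2571≤3009, battery life 13≥12).
Opt6: not dominated.
Opt7: dominated by Opt11 (price 833≤1183, battery life 18≥17).
Opt8: dominated by Opt3 (price 1702≤1933, battery life 12≥12).
Opt9: not dominated.
Opt10: dominated by Opt11 (price 833≤953, battery life 18≥4).
Opt11: not dominated (best price).
Opt12: dominated by Opt1 (price 2571≤3028, battery life 13≥11).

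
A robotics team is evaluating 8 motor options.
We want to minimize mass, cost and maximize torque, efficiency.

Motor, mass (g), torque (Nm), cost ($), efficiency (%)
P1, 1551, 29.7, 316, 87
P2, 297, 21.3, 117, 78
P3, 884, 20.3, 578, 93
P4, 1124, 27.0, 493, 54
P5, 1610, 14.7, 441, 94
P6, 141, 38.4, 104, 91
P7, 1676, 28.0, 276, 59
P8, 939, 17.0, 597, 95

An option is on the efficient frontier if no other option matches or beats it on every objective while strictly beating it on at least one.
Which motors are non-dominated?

P1: dominated by P6 (mass 141≤1551, torque 38.4≥29.7, cost 104≤316, efficiency 91≥87).
P2: dominated by P6 (mass 141≤297, torque 38.4≥21.3, cost 104≤117, efficiency 91≥78).
P3: not dominated.
P4: dominated by P6 (mass 141≤1124, torque 38.4≥27.0, cost 104≤493, efficiency 91≥54).
P5: not dominated.
P6: not dominated (best mass).
P7: dominated by P6 (mass 141≤1676, torque 38.4≥28.0, cost 104≤276, efficiency 91≥59).
P8: not dominated (best efficiency).

P3, P5, P6, P8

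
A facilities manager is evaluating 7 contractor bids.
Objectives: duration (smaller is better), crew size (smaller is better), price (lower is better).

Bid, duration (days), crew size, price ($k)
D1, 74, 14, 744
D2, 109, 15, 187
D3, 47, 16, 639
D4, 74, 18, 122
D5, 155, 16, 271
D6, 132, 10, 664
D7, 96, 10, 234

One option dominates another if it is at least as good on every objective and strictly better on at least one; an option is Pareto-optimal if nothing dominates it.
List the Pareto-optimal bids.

D1: not dominated.
D2: not dominated.
D3: not dominated (best duration).
D4: not dominated (best price).
D5: dominated by D2 (duration 109≤155, crew size 15≤16, price 187≤271).
D6: dominated by D7 (duration 96≤132, crew size 10≤10, price 234≤664).
D7: not dominated.

D1, D2, D3, D4, D7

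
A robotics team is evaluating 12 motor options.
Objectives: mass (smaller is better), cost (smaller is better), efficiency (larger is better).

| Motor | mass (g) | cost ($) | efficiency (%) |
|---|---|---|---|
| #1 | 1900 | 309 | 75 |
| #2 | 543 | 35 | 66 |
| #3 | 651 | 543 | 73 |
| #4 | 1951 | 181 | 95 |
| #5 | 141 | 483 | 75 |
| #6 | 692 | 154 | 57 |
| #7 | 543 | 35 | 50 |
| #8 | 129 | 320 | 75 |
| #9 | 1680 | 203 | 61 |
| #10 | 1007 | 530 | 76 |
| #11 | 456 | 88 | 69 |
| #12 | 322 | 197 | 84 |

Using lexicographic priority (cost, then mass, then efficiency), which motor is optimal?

#2

First minimize cost: best is 35, kept {#2, #7}.
Then minimize mass: best is 543, kept {#2, #7}.
Then maximize efficiency: best is 66, kept {#2}.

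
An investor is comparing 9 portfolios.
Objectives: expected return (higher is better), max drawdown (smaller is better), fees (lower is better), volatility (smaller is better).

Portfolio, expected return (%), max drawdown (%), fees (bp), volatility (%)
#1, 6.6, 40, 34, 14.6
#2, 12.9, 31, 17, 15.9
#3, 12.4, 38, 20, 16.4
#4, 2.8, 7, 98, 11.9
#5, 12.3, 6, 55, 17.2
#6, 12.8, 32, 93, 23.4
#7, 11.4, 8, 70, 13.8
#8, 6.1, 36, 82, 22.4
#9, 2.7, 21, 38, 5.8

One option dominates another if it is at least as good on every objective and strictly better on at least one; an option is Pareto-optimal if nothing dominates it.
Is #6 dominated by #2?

Yes

#2 vs #6: expected return 12.9≥12.8, max drawdown 31≤32, fees 17≤93, volatility 15.9≤23.4 — #2 is at least as good on every objective with at least one strict improvement.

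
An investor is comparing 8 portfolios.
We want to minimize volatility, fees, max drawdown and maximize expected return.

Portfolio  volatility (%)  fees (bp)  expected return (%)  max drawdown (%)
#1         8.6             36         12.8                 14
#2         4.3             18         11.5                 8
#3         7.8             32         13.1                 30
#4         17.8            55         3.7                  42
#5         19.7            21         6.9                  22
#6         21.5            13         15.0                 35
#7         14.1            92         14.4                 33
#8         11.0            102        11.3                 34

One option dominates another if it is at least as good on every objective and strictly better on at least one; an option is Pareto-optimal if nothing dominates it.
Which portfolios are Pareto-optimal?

#1, #2, #3, #6, #7

#1: not dominated.
#2: not dominated (best volatility).
#3: not dominated.
#4: dominated by #1 (volatility 8.6≤17.8, fees 36≤55, expected return 12.8≥3.7, max drawdown 14≤42).
#5: dominated by #2 (volatility 4.3≤19.7, fees 18≤21, expected return 11.5≥6.9, max drawdown 8≤22).
#6: not dominated (best fees).
#7: not dominated.
#8: dominated by #1 (volatility 8.6≤11.0, fees 36≤102, expected return 12.8≥11.3, max drawdown 14≤34).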